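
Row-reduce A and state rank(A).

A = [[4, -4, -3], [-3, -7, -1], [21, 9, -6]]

Row reduction:
R2 <- R2 - (-3/4)*R1:  [     0    -10  -13/4 ]
R3 <- R3 - (21/4)*R1:  [    0    30  39/4 ]
R3 <- R3 - (-3)*R2:  [ 0  0  0 ]
Row echelon form:
[ 4   -4     -3 ]
[ 0  -10  -13/4 ]
[ 0    0      0 ]
Nonzero rows / pivot columns: 2

rank(A) = 2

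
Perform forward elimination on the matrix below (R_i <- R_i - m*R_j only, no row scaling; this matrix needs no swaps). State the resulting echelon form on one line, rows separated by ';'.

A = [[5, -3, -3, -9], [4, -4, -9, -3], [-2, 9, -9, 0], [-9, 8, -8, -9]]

REF = [5 -3 -3 -9; 0 -8/5 -33/5 21/5; 0 0 -339/8 135/8; 0 0 0 -3162/113]

Forward elimination:
R2 <- R2 - (4/5)*R1:  [     0   -8/5  -33/5   21/5 ]
R3 <- R3 - (-2/5)*R1:  [     0   39/5  -51/5  -18/5 ]
R4 <- R4 - (-9/5)*R1:  [      0    13/5   -67/5  -126/5 ]
R3 <- R3 - (-39/8)*R2:  [      0       0  -339/8   135/8 ]
R4 <- R4 - (-13/8)*R2:  [      0       0  -193/8  -147/8 ]
R4 <- R4 - (193/339)*R3:  [         0          0          0  -3162/113 ]
Row echelon form:
[ 5    -3      -3         -9 ]
[ 0  -8/5   -33/5       21/5 ]
[ 0     0  -339/8      135/8 ]
[ 0     0       0  -3162/113 ]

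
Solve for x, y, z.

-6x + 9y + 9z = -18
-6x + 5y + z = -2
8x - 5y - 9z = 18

(0, 0, -2)

Forward elimination on [A|b]:
R2 <- R2 - (1)*R1:  [  0  -4  -8  16 ]
R3 <- R3 - (-4/3)*R1:  [  0   7   3  -6 ]
R3 <- R3 - (-7/4)*R2:  [   0    0  -11   22 ]
Row echelon form:
[ -6   9    9  |  -18 ]
[  0  -4   -8  |   16 ]
[  0   0  -11  |   22 ]
Back-substitution:
z = (22) / -11 = -2
y = (16 - (-8)*(-2)) / -4 = 0
x = (-18 - (9)*(0) - (9)*(-2)) / -6 = 0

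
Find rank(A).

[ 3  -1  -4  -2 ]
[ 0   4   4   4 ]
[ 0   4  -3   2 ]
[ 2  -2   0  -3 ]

rank(A) = 4

Row reduction:
R4 <- R4 - (2/3)*R1:  [    0  -4/3   8/3  -5/3 ]
R3 <- R3 - (1)*R2:  [  0   0  -7  -2 ]
R4 <- R4 - (-1/3)*R2:  [    0     0     4  -1/3 ]
R4 <- R4 - (-4/7)*R3:  [      0       0       0  -31/21 ]
Row echelon form:
[ 3  -1  -4      -2 ]
[ 0   4   4       4 ]
[ 0   0  -7      -2 ]
[ 0   0   0  -31/21 ]
Nonzero rows / pivot columns: 4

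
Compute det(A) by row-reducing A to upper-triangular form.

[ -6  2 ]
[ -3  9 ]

det(A) = -48

Forward elimination:
R2 <- R2 - (1/2)*R1:  [ 0  8 ]
Upper-triangular form:
[ -6  2 ]
[  0  8 ]
det(A) = (-1)^0 * (-6) * (8) = -48  (0 row swaps -> sign +1)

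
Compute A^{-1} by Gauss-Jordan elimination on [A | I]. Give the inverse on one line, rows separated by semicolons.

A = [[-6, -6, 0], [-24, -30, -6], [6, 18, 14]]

Gauss-Jordan on [A | I]:
R1 <- (1/-6)*R1:  [    1     1     0  |  -1/6     0     0 ]
R2 <- R2 - (-24)*R1:  [  0  -6  -6  |  -4   1   0 ]
R3 <- R3 - (6)*R1:  [  0  12  14  |   1   0   1 ]
R2 <- (1/-6)*R2:  [    0     1     1  |   2/3  -1/6     0 ]
R1 <- R1 - (1)*R2:  [    1     0    -1  |  -5/6   1/6     0 ]
R3 <- R3 - (12)*R2:  [  0   0   2  |  -7   2   1 ]
R3 <- (1/2)*R3:  [    0     0     1  |  -7/2     1   1/2 ]
R1 <- R1 - (-1)*R3:  [     1      0      0  |  -13/3    7/6    1/2 ]
R2 <- R2 - (1)*R3:  [    0     1     0  |  25/6  -7/6  -1/2 ]
Right block of [I | A^{-1}] is the inverse:
[ -13/3   7/6   1/2 ]
[  25/6  -7/6  -1/2 ]
[  -7/2     1   1/2 ]

inverse = [-13/3 7/6 1/2; 25/6 -7/6 -1/2; -7/2 1 1/2]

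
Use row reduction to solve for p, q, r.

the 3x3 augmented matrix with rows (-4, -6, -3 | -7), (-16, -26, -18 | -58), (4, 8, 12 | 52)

Forward elimination on [A|b]:
R2 <- R2 - (4)*R1:  [   0   -2   -6  -30 ]
R3 <- R3 - (-1)*R1:  [  0   2   9  45 ]
R3 <- R3 - (-1)*R2:  [  0   0   3  15 ]
Row echelon form:
[ -4  -6  -3  |   -7 ]
[  0  -2  -6  |  -30 ]
[  0   0   3  |   15 ]
Back-substitution:
r = (15) / 3 = 5
q = (-30 - (-6)*(5)) / -2 = 0
p = (-7 - (-6)*(0) - (-3)*(5)) / -4 = -2

(-2, 0, 5)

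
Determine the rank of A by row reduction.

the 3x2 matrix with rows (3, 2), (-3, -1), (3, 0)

rank(A) = 2

Row reduction:
R2 <- R2 - (-1)*R1:  [ 0  1 ]
R3 <- R3 - (1)*R1:  [  0  -2 ]
R3 <- R3 - (-2)*R2:  [ 0  0 ]
Row echelon form:
[ 3  2 ]
[ 0  1 ]
[ 0  0 ]
Nonzero rows / pivot columns: 2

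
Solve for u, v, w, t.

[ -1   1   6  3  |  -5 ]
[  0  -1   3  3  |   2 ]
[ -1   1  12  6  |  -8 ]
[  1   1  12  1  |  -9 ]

(-3, -5, 0, -1)

Forward elimination on [A|b]:
R3 <- R3 - (1)*R1:  [  0   0   6   3  -3 ]
R4 <- R4 - (-1)*R1:  [   0    2   18    4  -14 ]
R4 <- R4 - (-2)*R2:  [   0    0   24   10  -10 ]
R4 <- R4 - (4)*R3:  [  0   0   0  -2   2 ]
Row echelon form:
[ -1   1  6   3  |  -5 ]
[  0  -1  3   3  |   2 ]
[  0   0  6   3  |  -3 ]
[  0   0  0  -2  |   2 ]
Back-substitution:
t = (2) / -2 = -1
w = (-3 - (3)*(-1)) / 6 = 0
v = (2 - (3)*(0) - (3)*(-1)) / -1 = -5
u = (-5 - (1)*(-5) - (6)*(0) - (3)*(-1)) / -1 = -3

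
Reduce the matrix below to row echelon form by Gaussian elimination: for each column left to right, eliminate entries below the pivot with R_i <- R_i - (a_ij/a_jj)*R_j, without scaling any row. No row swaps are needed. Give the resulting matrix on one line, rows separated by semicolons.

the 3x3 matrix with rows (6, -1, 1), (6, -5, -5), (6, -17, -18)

Forward elimination:
R2 <- R2 - (1)*R1:  [  0  -4  -6 ]
R3 <- R3 - (1)*R1:  [   0  -16  -19 ]
R3 <- R3 - (4)*R2:  [ 0  0  5 ]
Row echelon form:
[ 6  -1   1 ]
[ 0  -4  -6 ]
[ 0   0   5 ]

REF = [6 -1 1; 0 -4 -6; 0 0 5]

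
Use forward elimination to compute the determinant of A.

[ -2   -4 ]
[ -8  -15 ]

det(A) = -2

Forward elimination:
R2 <- R2 - (4)*R1:  [ 0  1 ]
Upper-triangular form:
[ -2  -4 ]
[  0   1 ]
det(A) = (-1)^0 * (-2) * (1) = -2  (0 row swaps -> sign +1)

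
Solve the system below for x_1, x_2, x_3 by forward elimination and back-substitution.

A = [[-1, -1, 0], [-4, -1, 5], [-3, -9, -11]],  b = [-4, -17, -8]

Forward elimination on [A|b]:
R2 <- R2 - (4)*R1:  [  0   3   5  -1 ]
R3 <- R3 - (3)*R1:  [   0   -6  -11    4 ]
R3 <- R3 - (-2)*R2:  [  0   0  -1   2 ]
Row echelon form:
[ -1  -1   0  |  -4 ]
[  0   3   5  |  -1 ]
[  0   0  -1  |   2 ]
Back-substitution:
x_3 = (2) / -1 = -2
x_2 = (-1 - (5)*(-2)) / 3 = 3
x_1 = (-4 - (-1)*(3)) / -1 = 1

(1, 3, -2)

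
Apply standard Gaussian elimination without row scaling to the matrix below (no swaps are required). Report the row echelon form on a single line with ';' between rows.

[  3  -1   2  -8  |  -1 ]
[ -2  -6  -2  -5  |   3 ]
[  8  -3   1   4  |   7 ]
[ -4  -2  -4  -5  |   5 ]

Forward elimination:
R2 <- R2 - (-2/3)*R1:  [     0  -20/3   -2/3  -31/3    7/3 ]
R3 <- R3 - (8/3)*R1:  [     0   -1/3  -13/3   76/3   29/3 ]
R4 <- R4 - (-4/3)*R1:  [     0  -10/3   -4/3  -47/3   11/3 ]
R3 <- R3 - (1/20)*R2:  [      0       0  -43/10  517/20  191/20 ]
R4 <- R4 - (1/2)*R2:  [     0      0     -1  -21/2    5/2 ]
R4 <- R4 - (10/43)*R3:  [       0        0        0  -710/43    12/43 ]
Row echelon form:
[ 3     -1       2       -8  |      -1 ]
[ 0  -20/3    -2/3    -31/3  |     7/3 ]
[ 0      0  -43/10   517/20  |  191/20 ]
[ 0      0       0  -710/43  |   12/43 ]

REF = [3 -1 2 -8 -1; 0 -20/3 -2/3 -31/3 7/3; 0 0 -43/10 517/20 191/20; 0 0 0 -710/43 12/43]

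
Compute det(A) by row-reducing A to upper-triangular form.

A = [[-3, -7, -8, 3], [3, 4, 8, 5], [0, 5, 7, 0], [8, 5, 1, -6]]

det(A) = 270

Forward elimination:
R2 <- R2 - (-1)*R1:  [  0  -3   0   8 ]
R4 <- R4 - (-8/3)*R1:  [     0  -41/3  -61/3      2 ]
R3 <- R3 - (-5/3)*R2:  [    0     0     7  40/3 ]
R4 <- R4 - (41/9)*R2:  [      0       0   -61/3  -310/9 ]
R4 <- R4 - (-61/21)*R3:  [    0     0     0  30/7 ]
Upper-triangular form:
[ -3  -7  -8     3 ]
[  0  -3   0     8 ]
[  0   0   7  40/3 ]
[  0   0   0  30/7 ]
det(A) = (-1)^0 * (-3) * (-3) * (7) * (30/7) = 270  (0 row swaps -> sign +1)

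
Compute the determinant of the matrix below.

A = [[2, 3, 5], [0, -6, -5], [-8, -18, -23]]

det(A) = -24

Forward elimination:
R3 <- R3 - (-4)*R1:  [  0  -6  -3 ]
R3 <- R3 - (1)*R2:  [ 0  0  2 ]
Upper-triangular form:
[ 2   3   5 ]
[ 0  -6  -5 ]
[ 0   0   2 ]
det(A) = (-1)^0 * (2) * (-6) * (2) = -24  (0 row swaps -> sign +1)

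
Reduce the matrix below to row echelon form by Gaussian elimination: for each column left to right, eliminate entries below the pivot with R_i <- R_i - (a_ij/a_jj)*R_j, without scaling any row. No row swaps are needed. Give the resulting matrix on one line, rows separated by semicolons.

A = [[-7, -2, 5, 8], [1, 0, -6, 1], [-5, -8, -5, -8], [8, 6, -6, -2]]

Forward elimination:
R2 <- R2 - (-1/7)*R1:  [     0   -2/7  -37/7   15/7 ]
R3 <- R3 - (5/7)*R1:  [     0  -46/7  -60/7  -96/7 ]
R4 <- R4 - (-8/7)*R1:  [    0  26/7  -2/7  50/7 ]
R3 <- R3 - (23)*R2:  [   0    0  113  -63 ]
R4 <- R4 - (-13)*R2:  [   0    0  -69   35 ]
R4 <- R4 - (-69/113)*R3:  [        0         0         0  -392/113 ]
Row echelon form:
[ -7    -2      5         8 ]
[  0  -2/7  -37/7      15/7 ]
[  0     0    113       -63 ]
[  0     0      0  -392/113 ]

REF = [-7 -2 5 8; 0 -2/7 -37/7 15/7; 0 0 113 -63; 0 0 0 -392/113]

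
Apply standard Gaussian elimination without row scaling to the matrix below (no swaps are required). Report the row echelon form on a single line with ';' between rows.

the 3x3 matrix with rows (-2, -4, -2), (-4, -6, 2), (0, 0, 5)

REF = [-2 -4 -2; 0 2 6; 0 0 5]

Forward elimination:
R2 <- R2 - (2)*R1:  [ 0  2  6 ]
Row echelon form:
[ -2  -4  -2 ]
[  0   2   6 ]
[  0   0   5 ]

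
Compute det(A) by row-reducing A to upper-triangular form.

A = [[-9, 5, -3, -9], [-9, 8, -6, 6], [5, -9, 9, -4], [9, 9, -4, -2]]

det(A) = 6609

Forward elimination:
R2 <- R2 - (1)*R1:  [  0   3  -3  15 ]
R3 <- R3 - (-5/9)*R1:  [     0  -56/9   22/3     -9 ]
R4 <- R4 - (-1)*R1:  [   0   14   -7  -11 ]
R3 <- R3 - (-56/27)*R2:  [     0      0   10/9  199/9 ]
R4 <- R4 - (14/3)*R2:  [   0    0    7  -81 ]
R4 <- R4 - (63/10)*R3:  [        0         0         0  -2203/10 ]
Upper-triangular form:
[ -9  5    -3        -9 ]
[  0  3    -3        15 ]
[  0  0  10/9     199/9 ]
[  0  0     0  -2203/10 ]
det(A) = (-1)^0 * (-9) * (3) * (10/9) * (-2203/10) = 6609  (0 row swaps -> sign +1)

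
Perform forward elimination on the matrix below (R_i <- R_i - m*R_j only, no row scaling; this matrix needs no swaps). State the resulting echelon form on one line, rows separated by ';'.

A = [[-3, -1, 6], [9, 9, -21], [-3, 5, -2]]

Forward elimination:
R2 <- R2 - (-3)*R1:  [  0   6  -3 ]
R3 <- R3 - (1)*R1:  [  0   6  -8 ]
R3 <- R3 - (1)*R2:  [  0   0  -5 ]
Row echelon form:
[ -3  -1   6 ]
[  0   6  -3 ]
[  0   0  -5 ]

REF = [-3 -1 6; 0 6 -3; 0 0 -5]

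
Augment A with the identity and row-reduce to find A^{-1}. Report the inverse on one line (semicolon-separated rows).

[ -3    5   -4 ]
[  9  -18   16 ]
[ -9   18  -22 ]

inverse = [-2 -19/27 -4/27; -1 -5/9 -2/9; 0 -1/6 -1/6]

Gauss-Jordan on [A | I]:
R1 <- (1/-3)*R1:  [    1  -5/3   4/3  |  -1/3     0     0 ]
R2 <- R2 - (9)*R1:  [  0  -3   4  |   3   1   0 ]
R3 <- R3 - (-9)*R1:  [   0    3  -10  |   -3    0    1 ]
R2 <- (1/-3)*R2:  [    0     1  -4/3  |    -1  -1/3     0 ]
R1 <- R1 - (-5/3)*R2:  [    1     0  -8/9  |    -2  -5/9     0 ]
R3 <- R3 - (3)*R2:  [  0   0  -6  |   0   1   1 ]
R3 <- (1/-6)*R3:  [    0     0     1  |     0  -1/6  -1/6 ]
R1 <- R1 - (-8/9)*R3:  [      1       0       0  |      -2  -19/27   -4/27 ]
R2 <- R2 - (-4/3)*R3:  [    0     1     0  |    -1  -5/9  -2/9 ]
Right block of [I | A^{-1}] is the inverse:
[ -2  -19/27  -4/27 ]
[ -1    -5/9   -2/9 ]
[  0    -1/6   -1/6 ]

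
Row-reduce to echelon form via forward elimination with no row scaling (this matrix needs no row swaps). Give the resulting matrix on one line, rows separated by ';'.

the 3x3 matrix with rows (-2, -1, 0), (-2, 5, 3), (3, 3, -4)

REF = [-2 -1 0; 0 6 3; 0 0 -19/4]

Forward elimination:
R2 <- R2 - (1)*R1:  [ 0  6  3 ]
R3 <- R3 - (-3/2)*R1:  [   0  3/2   -4 ]
R3 <- R3 - (1/4)*R2:  [     0      0  -19/4 ]
Row echelon form:
[ -2  -1      0 ]
[  0   6      3 ]
[  0   0  -19/4 ]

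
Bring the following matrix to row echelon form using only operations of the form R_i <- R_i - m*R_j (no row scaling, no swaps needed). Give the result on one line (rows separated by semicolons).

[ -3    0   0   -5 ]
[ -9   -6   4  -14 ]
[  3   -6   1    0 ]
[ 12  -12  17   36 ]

Forward elimination:
R2 <- R2 - (3)*R1:  [  0  -6   4   1 ]
R3 <- R3 - (-1)*R1:  [  0  -6   1  -5 ]
R4 <- R4 - (-4)*R1:  [   0  -12   17   16 ]
R3 <- R3 - (1)*R2:  [  0   0  -3  -6 ]
R4 <- R4 - (2)*R2:  [  0   0   9  14 ]
R4 <- R4 - (-3)*R3:  [  0   0   0  -4 ]
Row echelon form:
[ -3   0   0  -5 ]
[  0  -6   4   1 ]
[  0   0  -3  -6 ]
[  0   0   0  -4 ]

REF = [-3 0 0 -5; 0 -6 4 1; 0 0 -3 -6; 0 0 0 -4]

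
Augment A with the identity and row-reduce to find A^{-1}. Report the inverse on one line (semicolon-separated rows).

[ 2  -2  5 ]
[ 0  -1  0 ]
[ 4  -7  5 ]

Gauss-Jordan on [A | I]:
R1 <- (1/2)*R1:  [   1   -1  5/2  |  1/2    0    0 ]
R3 <- R3 - (4)*R1:  [  0  -3  -5  |  -2   0   1 ]
R2 <- (1/-1)*R2:  [  0   1   0  |   0  -1   0 ]
R1 <- R1 - (-1)*R2:  [   1    0  5/2  |  1/2   -1    0 ]
R3 <- R3 - (-3)*R2:  [  0   0  -5  |  -2  -3   1 ]
R3 <- (1/-5)*R3:  [    0     0     1  |   2/5   3/5  -1/5 ]
R1 <- R1 - (5/2)*R3:  [    1     0     0  |  -1/2  -5/2   1/2 ]
Right block of [I | A^{-1}] is the inverse:
[ -1/2  -5/2   1/2 ]
[    0    -1     0 ]
[  2/5   3/5  -1/5 ]

inverse = [-1/2 -5/2 1/2; 0 -1 0; 2/5 3/5 -1/5]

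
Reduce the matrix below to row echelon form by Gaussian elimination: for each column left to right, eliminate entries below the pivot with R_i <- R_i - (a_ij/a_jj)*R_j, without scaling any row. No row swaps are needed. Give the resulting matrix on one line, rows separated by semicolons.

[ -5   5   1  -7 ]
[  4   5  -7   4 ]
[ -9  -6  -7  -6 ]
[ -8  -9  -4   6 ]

Forward elimination:
R2 <- R2 - (-4/5)*R1:  [     0      9  -31/5   -8/5 ]
R3 <- R3 - (9/5)*R1:  [     0    -15  -44/5   33/5 ]
R4 <- R4 - (8/5)*R1:  [     0    -17  -28/5   86/5 ]
R3 <- R3 - (-5/3)*R2:  [       0        0  -287/15    59/15 ]
R4 <- R4 - (-17/9)*R2:  [       0        0  -779/45   638/45 ]
R4 <- R4 - (19/21)*R3:  [      0       0       0  223/21 ]
Row echelon form:
[ -5  5        1      -7 ]
[  0  9    -31/5    -8/5 ]
[  0  0  -287/15   59/15 ]
[  0  0        0  223/21 ]

REF = [-5 5 1 -7; 0 9 -31/5 -8/5; 0 0 -287/15 59/15; 0 0 0 223/21]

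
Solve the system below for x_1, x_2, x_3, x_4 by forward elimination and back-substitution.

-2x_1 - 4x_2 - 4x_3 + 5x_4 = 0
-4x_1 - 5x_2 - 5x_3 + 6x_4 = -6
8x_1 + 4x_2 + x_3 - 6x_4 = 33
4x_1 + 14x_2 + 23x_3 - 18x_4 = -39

Forward elimination on [A|b]:
R2 <- R2 - (2)*R1:  [  0   3   3  -4  -6 ]
R3 <- R3 - (-4)*R1:  [   0  -12  -15   14   33 ]
R4 <- R4 - (-2)*R1:  [   0    6   15   -8  -39 ]
R3 <- R3 - (-4)*R2:  [  0   0  -3  -2   9 ]
R4 <- R4 - (2)*R2:  [   0    0    9    0  -27 ]
R4 <- R4 - (-3)*R3:  [  0   0   0  -6   0 ]
Row echelon form:
[ -2  -4  -4   5  |   0 ]
[  0   3   3  -4  |  -6 ]
[  0   0  -3  -2  |   9 ]
[  0   0   0  -6  |   0 ]
Back-substitution:
x_4 = (0) / -6 = 0
x_3 = (9 - (-2)*(0)) / -3 = -3
x_2 = (-6 - (3)*(-3) - (-4)*(0)) / 3 = 1
x_1 = (0 - (-4)*(1) - (-4)*(-3) - (5)*(0)) / -2 = 4

(4, 1, -3, 0)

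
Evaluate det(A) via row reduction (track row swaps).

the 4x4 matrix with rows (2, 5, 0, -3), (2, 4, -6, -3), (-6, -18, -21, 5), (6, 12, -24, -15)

det(A) = 12

Forward elimination:
R2 <- R2 - (1)*R1:  [  0  -1  -6   0 ]
R3 <- R3 - (-3)*R1:  [   0   -3  -21   -4 ]
R4 <- R4 - (3)*R1:  [   0   -3  -24   -6 ]
R3 <- R3 - (3)*R2:  [  0   0  -3  -4 ]
R4 <- R4 - (3)*R2:  [  0   0  -6  -6 ]
R4 <- R4 - (2)*R3:  [ 0  0  0  2 ]
Upper-triangular form:
[ 2   5   0  -3 ]
[ 0  -1  -6   0 ]
[ 0   0  -3  -4 ]
[ 0   0   0   2 ]
det(A) = (-1)^0 * (2) * (-1) * (-3) * (2) = 12  (0 row swaps -> sign +1)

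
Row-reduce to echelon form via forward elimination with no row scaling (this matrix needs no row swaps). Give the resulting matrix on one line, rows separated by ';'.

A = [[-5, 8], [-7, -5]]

Forward elimination:
R2 <- R2 - (7/5)*R1:  [     0  -81/5 ]
Row echelon form:
[ -5      8 ]
[  0  -81/5 ]

REF = [-5 8; 0 -81/5]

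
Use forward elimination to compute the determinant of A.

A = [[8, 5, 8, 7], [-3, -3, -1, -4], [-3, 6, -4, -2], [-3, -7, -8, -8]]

Forward elimination:
R2 <- R2 - (-3/8)*R1:  [     0   -9/8      2  -11/8 ]
R3 <- R3 - (-3/8)*R1:  [    0  63/8    -1   5/8 ]
R4 <- R4 - (-3/8)*R1:  [     0  -41/8     -5  -43/8 ]
R3 <- R3 - (-7)*R2:  [  0   0  13  -9 ]
R4 <- R4 - (41/9)*R2:  [      0       0  -127/9     8/9 ]
R4 <- R4 - (-127/117)*R3:  [         0          0          0  -1039/117 ]
Upper-triangular form:
[ 8     5   8          7 ]
[ 0  -9/8   2      -11/8 ]
[ 0     0  13         -9 ]
[ 0     0   0  -1039/117 ]
det(A) = (-1)^0 * (8) * (-9/8) * (13) * (-1039/117) = 1039  (0 row swaps -> sign +1)

det(A) = 1039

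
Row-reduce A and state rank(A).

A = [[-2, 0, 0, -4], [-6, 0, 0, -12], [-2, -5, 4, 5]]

Row reduction:
R2 <- R2 - (3)*R1:  [ 0  0  0  0 ]
R3 <- R3 - (1)*R1:  [  0  -5   4   9 ]
R2 <-> R3   (pivot in column 2 was zero)
[ -2   0  0  -4 ]
[  0  -5  4   9 ]
[  0   0  0   0 ]
Row echelon form:
[ -2   0  0  -4 ]
[  0  -5  4   9 ]
[  0   0  0   0 ]
Nonzero rows / pivot columns: 2

rank(A) = 2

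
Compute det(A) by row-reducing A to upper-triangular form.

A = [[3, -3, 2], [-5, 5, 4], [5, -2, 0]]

Forward elimination:
R2 <- R2 - (-5/3)*R1:  [    0     0  22/3 ]
R3 <- R3 - (5/3)*R1:  [     0      3  -10/3 ]
R2 <-> R3   (pivot in column 2 was zero)
[ 3  -3      2 ]
[ 0   3  -10/3 ]
[ 0   0   22/3 ]
Upper-triangular form:
[ 3  -3      2 ]
[ 0   3  -10/3 ]
[ 0   0   22/3 ]
det(A) = (-1)^1 * (3) * (3) * (22/3) = -66  (1 row swap -> sign -1)

det(A) = -66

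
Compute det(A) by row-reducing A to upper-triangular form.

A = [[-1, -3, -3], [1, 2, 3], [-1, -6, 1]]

Forward elimination:
R2 <- R2 - (-1)*R1:  [  0  -1   0 ]
R3 <- R3 - (1)*R1:  [  0  -3   4 ]
R3 <- R3 - (3)*R2:  [ 0  0  4 ]
Upper-triangular form:
[ -1  -3  -3 ]
[  0  -1   0 ]
[  0   0   4 ]
det(A) = (-1)^0 * (-1) * (-1) * (4) = 4  (0 row swaps -> sign +1)

det(A) = 4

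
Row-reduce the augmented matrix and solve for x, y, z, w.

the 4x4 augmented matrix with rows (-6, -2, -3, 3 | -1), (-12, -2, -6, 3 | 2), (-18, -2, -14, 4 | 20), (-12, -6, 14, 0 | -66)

(1, 2, -3, 0)

Forward elimination on [A|b]:
R2 <- R2 - (2)*R1:  [  0   2   0  -3   4 ]
R3 <- R3 - (3)*R1:  [  0   4  -5  -5  23 ]
R4 <- R4 - (2)*R1:  [   0   -2   20   -6  -64 ]
R3 <- R3 - (2)*R2:  [  0   0  -5   1  15 ]
R4 <- R4 - (-1)*R2:  [   0    0   20   -9  -60 ]
R4 <- R4 - (-4)*R3:  [  0   0   0  -5   0 ]
Row echelon form:
[ -6  -2  -3   3  |  -1 ]
[  0   2   0  -3  |   4 ]
[  0   0  -5   1  |  15 ]
[  0   0   0  -5  |   0 ]
Back-substitution:
w = (0) / -5 = 0
z = (15 - (1)*(0)) / -5 = -3
y = (4 - (-3)*(0)) / 2 = 2
x = (-1 - (-2)*(2) - (-3)*(-3) - (3)*(0)) / -6 = 1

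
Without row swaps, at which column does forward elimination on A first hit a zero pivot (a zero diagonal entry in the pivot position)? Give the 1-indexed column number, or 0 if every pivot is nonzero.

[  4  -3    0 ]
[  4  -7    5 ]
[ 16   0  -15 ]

first zero-pivot column = 3

Naive forward elimination:
R2 <- R2 - (1)*R1:  [  0  -4   5 ]
R3 <- R3 - (4)*R1:  [   0   12  -15 ]
R3 <- R3 - (-3)*R2:  [ 0  0  0 ]
Matrix at this point:
[ 4  -3  0 ]
[ 0  -4  5 ]
[ 0   0  0 ]
Pivot entry (3,3) in the last row is zero and there are no rows below to swap with -> zero pivot in column 3 (A is singular).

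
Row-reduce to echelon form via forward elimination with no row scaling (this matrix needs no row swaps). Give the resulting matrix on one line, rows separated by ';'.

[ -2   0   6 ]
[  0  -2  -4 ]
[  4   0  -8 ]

REF = [-2 0 6; 0 -2 -4; 0 0 4]

Forward elimination:
R3 <- R3 - (-2)*R1:  [ 0  0  4 ]
Row echelon form:
[ -2   0   6 ]
[  0  -2  -4 ]
[  0   0   4 ]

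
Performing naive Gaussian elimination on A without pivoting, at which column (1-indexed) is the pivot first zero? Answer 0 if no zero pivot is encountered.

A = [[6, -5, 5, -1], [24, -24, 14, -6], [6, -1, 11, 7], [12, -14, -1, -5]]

Naive forward elimination:
R2 <- R2 - (4)*R1:  [  0  -4  -6  -2 ]
R3 <- R3 - (1)*R1:  [ 0  4  6  8 ]
R4 <- R4 - (2)*R1:  [   0   -4  -11   -3 ]
R3 <- R3 - (-1)*R2:  [ 0  0  0  6 ]
R4 <- R4 - (1)*R2:  [  0   0  -5  -1 ]
Matrix at this point:
[ 6  -5   5  -1 ]
[ 0  -4  -6  -2 ]
[ 0   0   0   6 ]
[ 0   0  -5  -1 ]
Pivot entry (3,3) is zero but row 4 has -5 in column 3 -> naive elimination stops; a row interchange (e.g. R3 <-> R4) would be required here.

first zero-pivot column = 3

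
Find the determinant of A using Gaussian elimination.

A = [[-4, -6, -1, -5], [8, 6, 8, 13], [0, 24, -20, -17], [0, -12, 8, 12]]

Forward elimination:
R2 <- R2 - (-2)*R1:  [  0  -6   6   3 ]
R3 <- R3 - (-4)*R2:  [  0   0   4  -5 ]
R4 <- R4 - (2)*R2:  [  0   0  -4   6 ]
R4 <- R4 - (-1)*R3:  [ 0  0  0  1 ]
Upper-triangular form:
[ -4  -6  -1  -5 ]
[  0  -6   6   3 ]
[  0   0   4  -5 ]
[  0   0   0   1 ]
det(A) = (-1)^0 * (-4) * (-6) * (4) * (1) = 96  (0 row swaps -> sign +1)

det(A) = 96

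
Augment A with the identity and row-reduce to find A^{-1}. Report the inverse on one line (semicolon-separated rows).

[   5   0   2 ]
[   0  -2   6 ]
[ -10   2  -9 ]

inverse = [-3/5 -2/5 -2/5; 6 5/2 3; 2 1 1]

Gauss-Jordan on [A | I]:
R1 <- (1/5)*R1:  [   1    0  2/5  |  1/5    0    0 ]
R3 <- R3 - (-10)*R1:  [  0   2  -5  |   2   0   1 ]
R2 <- (1/-2)*R2:  [    0     1    -3  |     0  -1/2     0 ]
R3 <- R3 - (2)*R2:  [ 0  0  1  |  2  1  1 ]
R1 <- R1 - (2/5)*R3:  [    1     0     0  |  -3/5  -2/5  -2/5 ]
R2 <- R2 - (-3)*R3:  [   0    1    0  |    6  5/2    3 ]
Right block of [I | A^{-1}] is the inverse:
[ -3/5  -2/5  -2/5 ]
[    6   5/2     3 ]
[    2     1     1 ]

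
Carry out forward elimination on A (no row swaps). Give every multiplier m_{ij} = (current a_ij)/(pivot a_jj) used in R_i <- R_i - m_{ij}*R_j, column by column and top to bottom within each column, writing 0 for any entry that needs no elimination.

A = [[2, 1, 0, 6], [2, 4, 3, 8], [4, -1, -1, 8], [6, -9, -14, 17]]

Forward elimination:
R2 <- R2 - (1)*R1:  [ 0  3  3  2 ]
R3 <- R3 - (2)*R1:  [  0  -3  -1  -4 ]
R4 <- R4 - (3)*R1:  [   0  -12  -14   -1 ]
R3 <- R3 - (-1)*R2:  [  0   0   2  -2 ]
R4 <- R4 - (-4)*R2:  [  0   0  -2   7 ]
R4 <- R4 - (-1)*R3:  [ 0  0  0  5 ]
Multipliers (in order of application): m_{21} = 1, m_{31} = 2, m_{41} = 3, m_{32} = -1, m_{42} = -4, m_{43} = -1

multipliers: 1, 2, 3, -1, -4, -1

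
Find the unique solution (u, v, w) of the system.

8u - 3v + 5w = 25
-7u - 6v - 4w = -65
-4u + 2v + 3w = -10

Forward elimination on [A|b]:
R2 <- R2 - (-7/8)*R1:  [      0   -69/8     3/8  -345/8 ]
R3 <- R3 - (-1/2)*R1:  [    0   1/2  11/2   5/2 ]
R3 <- R3 - (-4/69)*R2:  [      0       0  127/23       0 ]
Row echelon form:
[ 8     -3       5  |      25 ]
[ 0  -69/8     3/8  |  -345/8 ]
[ 0      0  127/23  |       0 ]
Back-substitution:
w = (0) / (127/23) = 0
v = (-345/8 - (3/8)*(0)) / (-69/8) = 5
u = (25 - (-3)*(5) - (5)*(0)) / 8 = 5

(5, 5, 0)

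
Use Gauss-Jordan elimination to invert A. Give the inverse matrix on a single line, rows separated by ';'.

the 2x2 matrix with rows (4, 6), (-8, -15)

Gauss-Jordan on [A | I]:
R1 <- (1/4)*R1:  [   1  3/2  |  1/4    0 ]
R2 <- R2 - (-8)*R1:  [  0  -3  |   2   1 ]
R2 <- (1/-3)*R2:  [    0     1  |  -2/3  -1/3 ]
R1 <- R1 - (3/2)*R2:  [   1    0  |  5/4  1/2 ]
Right block of [I | A^{-1}] is the inverse:
[  5/4   1/2 ]
[ -2/3  -1/3 ]

inverse = [5/4 1/2; -2/3 -1/3]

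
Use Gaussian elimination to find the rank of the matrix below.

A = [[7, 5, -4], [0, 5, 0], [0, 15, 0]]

Row reduction:
R3 <- R3 - (3)*R2:  [ 0  0  0 ]
Row echelon form:
[ 7  5  -4 ]
[ 0  5   0 ]
[ 0  0   0 ]
Nonzero rows / pivot columns: 2

rank(A) = 2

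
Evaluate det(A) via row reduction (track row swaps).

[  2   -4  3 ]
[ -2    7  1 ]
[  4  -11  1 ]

det(A) = -6

Forward elimination:
R2 <- R2 - (-1)*R1:  [ 0  3  4 ]
R3 <- R3 - (2)*R1:  [  0  -3  -5 ]
R3 <- R3 - (-1)*R2:  [  0   0  -1 ]
Upper-triangular form:
[ 2  -4   3 ]
[ 0   3   4 ]
[ 0   0  -1 ]
det(A) = (-1)^0 * (2) * (3) * (-1) = -6  (0 row swaps -> sign +1)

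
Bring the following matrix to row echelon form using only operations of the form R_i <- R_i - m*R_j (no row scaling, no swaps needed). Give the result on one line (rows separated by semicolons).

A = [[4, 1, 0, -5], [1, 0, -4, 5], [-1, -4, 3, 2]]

REF = [4 1 0 -5; 0 -1/4 -4 25/4; 0 0 63 -93]

Forward elimination:
R2 <- R2 - (1/4)*R1:  [    0  -1/4    -4  25/4 ]
R3 <- R3 - (-1/4)*R1:  [     0  -15/4      3    3/4 ]
R3 <- R3 - (15)*R2:  [   0    0   63  -93 ]
Row echelon form:
[ 4     1   0    -5 ]
[ 0  -1/4  -4  25/4 ]
[ 0     0  63   -93 ]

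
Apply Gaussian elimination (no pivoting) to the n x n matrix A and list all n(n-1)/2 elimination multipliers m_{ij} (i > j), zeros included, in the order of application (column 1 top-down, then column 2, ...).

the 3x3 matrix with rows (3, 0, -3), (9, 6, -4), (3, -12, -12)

multipliers: 3, 1, -2

Forward elimination:
R2 <- R2 - (3)*R1:  [ 0  6  5 ]
R3 <- R3 - (1)*R1:  [   0  -12   -9 ]
R3 <- R3 - (-2)*R2:  [ 0  0  1 ]
Multipliers (in order of application): m_{21} = 3, m_{31} = 1, m_{32} = -2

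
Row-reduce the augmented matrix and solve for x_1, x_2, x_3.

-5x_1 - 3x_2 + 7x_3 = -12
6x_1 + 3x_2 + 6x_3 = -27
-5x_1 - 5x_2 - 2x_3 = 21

(0, -3, -3)

Forward elimination on [A|b]:
R2 <- R2 - (-6/5)*R1:  [      0    -3/5    72/5  -207/5 ]
R3 <- R3 - (1)*R1:  [  0  -2  -9  33 ]
R3 <- R3 - (10/3)*R2:  [   0    0  -57  171 ]
Row echelon form:
[ -5    -3     7  |     -12 ]
[  0  -3/5  72/5  |  -207/5 ]
[  0     0   -57  |     171 ]
Back-substitution:
x_3 = (171) / -57 = -3
x_2 = (-207/5 - (72/5)*(-3)) / (-3/5) = -3
x_1 = (-12 - (-3)*(-3) - (7)*(-3)) / -5 = 0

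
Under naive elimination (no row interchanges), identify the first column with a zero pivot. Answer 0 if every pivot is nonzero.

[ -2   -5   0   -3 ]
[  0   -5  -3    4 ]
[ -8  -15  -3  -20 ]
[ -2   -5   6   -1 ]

Naive forward elimination:
R3 <- R3 - (4)*R1:  [  0   5  -3  -8 ]
R4 <- R4 - (1)*R1:  [ 0  0  6  2 ]
R3 <- R3 - (-1)*R2:  [  0   0  -6  -4 ]
R4 <- R4 - (-1)*R3:  [  0   0   0  -2 ]
All pivots nonzero; naive elimination completes without hitting a zero pivot.

first zero-pivot column = 0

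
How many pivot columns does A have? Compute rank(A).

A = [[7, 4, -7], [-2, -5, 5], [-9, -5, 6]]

Row reduction:
R2 <- R2 - (-2/7)*R1:  [     0  -27/7      3 ]
R3 <- R3 - (-9/7)*R1:  [   0  1/7   -3 ]
R3 <- R3 - (-1/27)*R2:  [     0      0  -26/9 ]
Row echelon form:
[ 7      4     -7 ]
[ 0  -27/7      3 ]
[ 0      0  -26/9 ]
Nonzero rows / pivot columns: 3

rank(A) = 3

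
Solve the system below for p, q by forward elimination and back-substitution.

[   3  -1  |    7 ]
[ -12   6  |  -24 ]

(3, 2)

Forward elimination on [A|b]:
R2 <- R2 - (-4)*R1:  [ 0  2  4 ]
Row echelon form:
[ 3  -1  |  7 ]
[ 0   2  |  4 ]
Back-substitution:
q = (4) / 2 = 2
p = (7 - (-1)*(2)) / 3 = 3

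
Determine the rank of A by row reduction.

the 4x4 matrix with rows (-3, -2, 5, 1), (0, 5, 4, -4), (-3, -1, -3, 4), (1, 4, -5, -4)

rank(A) = 4

Row reduction:
R3 <- R3 - (1)*R1:  [  0   1  -8   3 ]
R4 <- R4 - (-1/3)*R1:  [     0   10/3  -10/3  -11/3 ]
R3 <- R3 - (1/5)*R2:  [     0      0  -44/5   19/5 ]
R4 <- R4 - (2/3)*R2:  [  0   0  -6  -1 ]
R4 <- R4 - (15/22)*R3:  [      0       0       0  -79/22 ]
Row echelon form:
[ -3  -2      5       1 ]
[  0   5      4      -4 ]
[  0   0  -44/5    19/5 ]
[  0   0      0  -79/22 ]
Nonzero rows / pivot columns: 4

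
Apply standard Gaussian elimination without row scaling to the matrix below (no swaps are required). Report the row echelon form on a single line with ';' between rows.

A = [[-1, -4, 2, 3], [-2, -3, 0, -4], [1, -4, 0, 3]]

REF = [-1 -4 2 3; 0 5 -4 -10; 0 0 -22/5 -10]

Forward elimination:
R2 <- R2 - (2)*R1:  [   0    5   -4  -10 ]
R3 <- R3 - (-1)*R1:  [  0  -8   2   6 ]
R3 <- R3 - (-8/5)*R2:  [     0      0  -22/5    -10 ]
Row echelon form:
[ -1  -4      2    3 ]
[  0   5     -4  -10 ]
[  0   0  -22/5  -10 ]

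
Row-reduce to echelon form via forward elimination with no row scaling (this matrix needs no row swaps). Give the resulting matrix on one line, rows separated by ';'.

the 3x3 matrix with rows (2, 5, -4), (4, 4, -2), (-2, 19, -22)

REF = [2 5 -4; 0 -6 6; 0 0 -2]

Forward elimination:
R2 <- R2 - (2)*R1:  [  0  -6   6 ]
R3 <- R3 - (-1)*R1:  [   0   24  -26 ]
R3 <- R3 - (-4)*R2:  [  0   0  -2 ]
Row echelon form:
[ 2   5  -4 ]
[ 0  -6   6 ]
[ 0   0  -2 ]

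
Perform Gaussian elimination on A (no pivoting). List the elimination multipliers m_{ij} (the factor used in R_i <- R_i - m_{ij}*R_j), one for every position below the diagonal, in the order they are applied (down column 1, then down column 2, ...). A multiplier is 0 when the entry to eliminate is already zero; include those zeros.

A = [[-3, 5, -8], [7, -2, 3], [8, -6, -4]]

Forward elimination:
R2 <- R2 - (-7/3)*R1:  [     0   29/3  -47/3 ]
R3 <- R3 - (-8/3)*R1:  [     0   22/3  -76/3 ]
R3 <- R3 - (22/29)*R2:  [       0        0  -390/29 ]
Multipliers (in order of application): m_{21} = -7/3, m_{31} = -8/3, m_{32} = 22/29

multipliers: -7/3, -8/3, 22/29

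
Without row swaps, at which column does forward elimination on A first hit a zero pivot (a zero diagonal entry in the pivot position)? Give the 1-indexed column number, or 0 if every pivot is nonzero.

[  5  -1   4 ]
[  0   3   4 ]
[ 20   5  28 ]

Naive forward elimination:
R3 <- R3 - (4)*R1:  [  0   9  12 ]
R3 <- R3 - (3)*R2:  [ 0  0  0 ]
Matrix at this point:
[ 5  -1  4 ]
[ 0   3  4 ]
[ 0   0  0 ]
Pivot entry (3,3) in the last row is zero and there are no rows below to swap with -> zero pivot in column 3 (A is singular).

first zero-pivot column = 3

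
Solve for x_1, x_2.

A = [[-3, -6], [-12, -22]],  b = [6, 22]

Forward elimination on [A|b]:
R2 <- R2 - (4)*R1:  [  0   2  -2 ]
Row echelon form:
[ -3  -6  |   6 ]
[  0   2  |  -2 ]
Back-substitution:
x_2 = (-2) / 2 = -1
x_1 = (6 - (-6)*(-1)) / -3 = 0

(0, -1)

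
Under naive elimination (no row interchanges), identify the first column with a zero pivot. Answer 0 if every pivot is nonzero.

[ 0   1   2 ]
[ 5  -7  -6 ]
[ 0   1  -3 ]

Naive forward elimination:
Pivot entry (1,1) is zero but row 2 has 5 in column 1 -> naive elimination stops; a row interchange (e.g. R1 <-> R2) would be required here.

first zero-pivot column = 1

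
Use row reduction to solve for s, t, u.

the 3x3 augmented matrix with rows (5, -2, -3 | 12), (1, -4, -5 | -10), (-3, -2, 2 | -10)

(4, 1, 2)

Forward elimination on [A|b]:
R2 <- R2 - (1/5)*R1:  [     0  -18/5  -22/5  -62/5 ]
R3 <- R3 - (-3/5)*R1:  [     0  -16/5    1/5  -14/5 ]
R3 <- R3 - (8/9)*R2:  [    0     0  37/9  74/9 ]
Row echelon form:
[ 5     -2     -3  |     12 ]
[ 0  -18/5  -22/5  |  -62/5 ]
[ 0      0   37/9  |   74/9 ]
Back-substitution:
u = (74/9) / (37/9) = 2
t = (-62/5 - (-22/5)*(2)) / (-18/5) = 1
s = (12 - (-2)*(1) - (-3)*(2)) / 5 = 4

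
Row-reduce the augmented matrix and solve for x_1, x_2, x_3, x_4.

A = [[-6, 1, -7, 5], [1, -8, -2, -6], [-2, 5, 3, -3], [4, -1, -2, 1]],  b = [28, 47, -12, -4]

Forward elimination on [A|b]:
R2 <- R2 - (-1/6)*R1:  [     0  -47/6  -19/6  -31/6  155/3 ]
R3 <- R3 - (1/3)*R1:  [     0   14/3   16/3  -14/3  -64/3 ]
R4 <- R4 - (-2/3)*R1:  [     0   -1/3  -20/3   13/3   44/3 ]
R3 <- R3 - (-28/47)*R2:  [       0        0   162/47  -364/47   444/47 ]
R4 <- R4 - (2/47)*R2:  [       0        0  -307/47   214/47   586/47 ]
R4 <- R4 - (-307/162)*R3:  [       0        0        0  -820/81   820/27 ]
Row echelon form:
[ -6      1      -7        5  |      28 ]
[  0  -47/6   -19/6    -31/6  |   155/3 ]
[  0      0  162/47  -364/47  |  444/47 ]
[  0      0       0  -820/81  |  820/27 ]
Back-substitution:
x_4 = (820/27) / (-820/81) = -3
x_3 = (444/47 - (-364/47)*(-3)) / (162/47) = -4
x_2 = (155/3 - (-19/6)*(-4) - (-31/6)*(-3)) / (-47/6) = -3
x_1 = (28 - (1)*(-3) - (-7)*(-4) - (5)*(-3)) / -6 = -3

(-3, -3, -4, -3)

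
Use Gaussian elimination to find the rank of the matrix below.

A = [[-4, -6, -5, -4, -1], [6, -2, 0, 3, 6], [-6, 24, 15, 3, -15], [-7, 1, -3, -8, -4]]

rank(A) = 3

Row reduction:
R2 <- R2 - (-3/2)*R1:  [     0    -11  -15/2     -3    9/2 ]
R3 <- R3 - (3/2)*R1:  [     0     33   45/2      9  -27/2 ]
R4 <- R4 - (7/4)*R1:  [    0  23/2  23/4    -1  -9/4 ]
R3 <- R3 - (-3)*R2:  [ 0  0  0  0  0 ]
R4 <- R4 - (-23/22)*R2:  [      0       0  -23/11  -91/22   27/11 ]
R3 <-> R4   (pivot in column 3 was zero)
[ -4   -6      -5      -4     -1 ]
[  0  -11   -15/2      -3    9/2 ]
[  0    0  -23/11  -91/22  27/11 ]
[  0    0       0       0      0 ]
Row echelon form:
[ -4   -6      -5      -4     -1 ]
[  0  -11   -15/2      -3    9/2 ]
[  0    0  -23/11  -91/22  27/11 ]
[  0    0       0       0      0 ]
Nonzero rows / pivot columns: 3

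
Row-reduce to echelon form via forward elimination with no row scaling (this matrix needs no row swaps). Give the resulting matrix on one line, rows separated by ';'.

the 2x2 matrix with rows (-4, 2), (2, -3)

REF = [-4 2; 0 -2]

Forward elimination:
R2 <- R2 - (-1/2)*R1:  [  0  -2 ]
Row echelon form:
[ -4   2 ]
[  0  -2 ]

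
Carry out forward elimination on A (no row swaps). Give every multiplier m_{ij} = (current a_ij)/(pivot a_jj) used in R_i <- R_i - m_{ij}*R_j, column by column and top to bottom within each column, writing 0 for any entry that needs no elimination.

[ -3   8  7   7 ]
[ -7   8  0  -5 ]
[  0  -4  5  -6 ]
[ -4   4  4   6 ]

multipliers: 7/3, 0, 4/3, 3/8, 5/8, 39/89

Forward elimination:
R2 <- R2 - (7/3)*R1:  [     0  -32/3  -49/3  -64/3 ]
R3: entry in column 1 is already 0 -> m_{31} = 0 (no row operation needed)
R4 <- R4 - (4/3)*R1:  [     0  -20/3  -16/3  -10/3 ]
R3 <- R3 - (3/8)*R2:  [    0     0  89/8     2 ]
R4 <- R4 - (5/8)*R2:  [    0     0  39/8    10 ]
R4 <- R4 - (39/89)*R3:  [      0       0       0  812/89 ]
Multipliers (in order of application): m_{21} = 7/3, m_{31} = 0, m_{41} = 4/3, m_{32} = 3/8, m_{42} = 5/8, m_{43} = 39/89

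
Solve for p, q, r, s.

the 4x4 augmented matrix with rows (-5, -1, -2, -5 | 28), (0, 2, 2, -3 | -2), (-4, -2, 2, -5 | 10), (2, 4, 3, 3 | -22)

Forward elimination on [A|b]:
R3 <- R3 - (4/5)*R1:  [     0   -6/5   18/5     -1  -62/5 ]
R4 <- R4 - (-2/5)*R1:  [     0   18/5   11/5      1  -54/5 ]
R3 <- R3 - (-3/5)*R2:  [     0      0   24/5  -14/5  -68/5 ]
R4 <- R4 - (9/5)*R2:  [     0      0   -7/5   32/5  -36/5 ]
R4 <- R4 - (-7/24)*R3:  [     0      0      0  67/12  -67/6 ]
Row echelon form:
[ -5  -1    -2     -5  |     28 ]
[  0   2     2     -3  |     -2 ]
[  0   0  24/5  -14/5  |  -68/5 ]
[  0   0     0  67/12  |  -67/6 ]
Back-substitution:
s = (-67/6) / (67/12) = -2
r = (-68/5 - (-14/5)*(-2)) / (24/5) = -4
q = (-2 - (2)*(-4) - (-3)*(-2)) / 2 = 0
p = (28 - (-1)*(0) - (-2)*(-4) - (-5)*(-2)) / -5 = -2

(-2, 0, -4, -2)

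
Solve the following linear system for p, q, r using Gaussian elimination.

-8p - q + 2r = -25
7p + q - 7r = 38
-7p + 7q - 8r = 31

(2, 3, -3)

Forward elimination on [A|b]:
R2 <- R2 - (-7/8)*R1:  [     0    1/8  -21/4  129/8 ]
R3 <- R3 - (7/8)*R1:  [     0   63/8  -39/4  423/8 ]
R3 <- R3 - (63)*R2:  [    0     0   321  -963 ]
Row echelon form:
[ -8   -1      2  |    -25 ]
[  0  1/8  -21/4  |  129/8 ]
[  0    0    321  |   -963 ]
Back-substitution:
r = (-963) / 321 = -3
q = (129/8 - (-21/4)*(-3)) / (1/8) = 3
p = (-25 - (-1)*(3) - (2)*(-3)) / -8 = 2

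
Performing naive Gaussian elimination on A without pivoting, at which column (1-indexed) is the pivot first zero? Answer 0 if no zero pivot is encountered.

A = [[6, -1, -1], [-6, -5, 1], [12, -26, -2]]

first zero-pivot column = 3

Naive forward elimination:
R2 <- R2 - (-1)*R1:  [  0  -6   0 ]
R3 <- R3 - (2)*R1:  [   0  -24    0 ]
R3 <- R3 - (4)*R2:  [ 0  0  0 ]
Matrix at this point:
[ 6  -1  -1 ]
[ 0  -6   0 ]
[ 0   0   0 ]
Pivot entry (3,3) in the last row is zero and there are no rows below to swap with -> zero pivot in column 3 (A is singular).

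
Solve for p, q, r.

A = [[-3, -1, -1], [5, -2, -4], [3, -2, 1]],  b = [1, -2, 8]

(0, -3, 2)

Forward elimination on [A|b]:
R2 <- R2 - (-5/3)*R1:  [     0  -11/3  -17/3   -1/3 ]
R3 <- R3 - (-1)*R1:  [  0  -3   0   9 ]
R3 <- R3 - (9/11)*R2:  [      0       0   51/11  102/11 ]
Row echelon form:
[ -3     -1     -1  |       1 ]
[  0  -11/3  -17/3  |    -1/3 ]
[  0      0  51/11  |  102/11 ]
Back-substitution:
r = (102/11) / (51/11) = 2
q = (-1/3 - (-17/3)*(2)) / (-11/3) = -3
p = (1 - (-1)*(-3) - (-1)*(2)) / -3 = 0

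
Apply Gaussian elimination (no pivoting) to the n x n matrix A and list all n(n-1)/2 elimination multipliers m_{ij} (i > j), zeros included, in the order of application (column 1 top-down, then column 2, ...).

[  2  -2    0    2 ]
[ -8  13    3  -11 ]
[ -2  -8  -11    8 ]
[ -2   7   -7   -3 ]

multipliers: -4, -1, -1, -2, 1, 2

Forward elimination:
R2 <- R2 - (-4)*R1:  [  0   5   3  -3 ]
R3 <- R3 - (-1)*R1:  [   0  -10  -11   10 ]
R4 <- R4 - (-1)*R1:  [  0   5  -7  -1 ]
R3 <- R3 - (-2)*R2:  [  0   0  -5   4 ]
R4 <- R4 - (1)*R2:  [   0    0  -10    2 ]
R4 <- R4 - (2)*R3:  [  0   0   0  -6 ]
Multipliers (in order of application): m_{21} = -4, m_{31} = -1, m_{41} = -1, m_{32} = -2, m_{42} = 1, m_{43} = 2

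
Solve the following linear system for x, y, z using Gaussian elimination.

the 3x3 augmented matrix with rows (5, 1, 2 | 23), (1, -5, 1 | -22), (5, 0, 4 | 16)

Forward elimination on [A|b]:
R2 <- R2 - (1/5)*R1:  [      0   -26/5     3/5  -133/5 ]
R3 <- R3 - (1)*R1:  [  0  -1   2  -7 ]
R3 <- R3 - (5/26)*R2:  [      0       0   49/26  -49/26 ]
Row echelon form:
[ 5      1      2  |      23 ]
[ 0  -26/5    3/5  |  -133/5 ]
[ 0      0  49/26  |  -49/26 ]
Back-substitution:
z = (-49/26) / (49/26) = -1
y = (-133/5 - (3/5)*(-1)) / (-26/5) = 5
x = (23 - (1)*(5) - (2)*(-1)) / 5 = 4

(4, 5, -1)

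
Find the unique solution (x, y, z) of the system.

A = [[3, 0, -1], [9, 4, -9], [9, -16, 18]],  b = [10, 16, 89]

Forward elimination on [A|b]:
R2 <- R2 - (3)*R1:  [   0    4   -6  -14 ]
R3 <- R3 - (3)*R1:  [   0  -16   21   59 ]
R3 <- R3 - (-4)*R2:  [  0   0  -3   3 ]
Row echelon form:
[ 3  0  -1  |   10 ]
[ 0  4  -6  |  -14 ]
[ 0  0  -3  |    3 ]
Back-substitution:
z = (3) / -3 = -1
y = (-14 - (-6)*(-1)) / 4 = -5
x = (10 - (-1)*(-1)) / 3 = 3

(3, -5, -1)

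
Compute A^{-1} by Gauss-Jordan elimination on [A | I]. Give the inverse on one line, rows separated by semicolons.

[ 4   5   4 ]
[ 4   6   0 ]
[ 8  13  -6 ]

inverse = [9/2 -41/4 3; -3 7 -2; -1/2 3/2 -1/2]

Gauss-Jordan on [A | I]:
R1 <- (1/4)*R1:  [   1  5/4    1  |  1/4    0    0 ]
R2 <- R2 - (4)*R1:  [  0   1  -4  |  -1   1   0 ]
R3 <- R3 - (8)*R1:  [   0    3  -14  |   -2    0    1 ]
R1 <- R1 - (5/4)*R2:  [    1     0     6  |   3/2  -5/4     0 ]
R3 <- R3 - (3)*R2:  [  0   0  -2  |   1  -3   1 ]
R3 <- (1/-2)*R3:  [    0     0     1  |  -1/2   3/2  -1/2 ]
R1 <- R1 - (6)*R3:  [     1      0      0  |    9/2  -41/4      3 ]
R2 <- R2 - (-4)*R3:  [  0   1   0  |  -3   7  -2 ]
Right block of [I | A^{-1}] is the inverse:
[  9/2  -41/4     3 ]
[   -3      7    -2 ]
[ -1/2    3/2  -1/2 ]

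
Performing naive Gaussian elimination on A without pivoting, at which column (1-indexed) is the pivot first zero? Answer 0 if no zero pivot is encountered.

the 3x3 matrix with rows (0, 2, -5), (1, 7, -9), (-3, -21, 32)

first zero-pivot column = 1

Naive forward elimination:
Pivot entry (1,1) is zero but row 2 has 1 in column 1 -> naive elimination stops; a row interchange (e.g. R1 <-> R2) would be required here.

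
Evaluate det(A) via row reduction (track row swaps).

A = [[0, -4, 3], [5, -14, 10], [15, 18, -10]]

det(A) = 100

Forward elimination:
R1 <-> R2   (pivot in column 1 was zero)
[  5  -14   10 ]
[  0   -4    3 ]
[ 15   18  -10 ]
R3 <- R3 - (3)*R1:  [   0   60  -40 ]
R3 <- R3 - (-15)*R2:  [ 0  0  5 ]
Upper-triangular form:
[ 5  -14  10 ]
[ 0   -4   3 ]
[ 0    0   5 ]
det(A) = (-1)^1 * (5) * (-4) * (5) = 100  (1 row swap -> sign -1)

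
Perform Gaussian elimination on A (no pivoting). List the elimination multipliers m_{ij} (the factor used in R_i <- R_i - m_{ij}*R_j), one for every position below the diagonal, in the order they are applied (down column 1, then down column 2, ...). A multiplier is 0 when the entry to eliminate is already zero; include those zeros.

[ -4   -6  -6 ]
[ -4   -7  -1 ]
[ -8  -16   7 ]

Forward elimination:
R2 <- R2 - (1)*R1:  [  0  -1   5 ]
R3 <- R3 - (2)*R1:  [  0  -4  19 ]
R3 <- R3 - (4)*R2:  [  0   0  -1 ]
Multipliers (in order of application): m_{21} = 1, m_{31} = 2, m_{32} = 4

multipliers: 1, 2, 4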